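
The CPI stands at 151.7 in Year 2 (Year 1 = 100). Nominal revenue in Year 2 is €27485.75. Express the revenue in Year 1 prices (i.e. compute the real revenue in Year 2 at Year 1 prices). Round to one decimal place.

18118.5

Real = Nominal ÷ (Index/100) = 27485.75 ÷ (151.7/100)
     = 27485.75 ÷ 1.517 = 18118.4904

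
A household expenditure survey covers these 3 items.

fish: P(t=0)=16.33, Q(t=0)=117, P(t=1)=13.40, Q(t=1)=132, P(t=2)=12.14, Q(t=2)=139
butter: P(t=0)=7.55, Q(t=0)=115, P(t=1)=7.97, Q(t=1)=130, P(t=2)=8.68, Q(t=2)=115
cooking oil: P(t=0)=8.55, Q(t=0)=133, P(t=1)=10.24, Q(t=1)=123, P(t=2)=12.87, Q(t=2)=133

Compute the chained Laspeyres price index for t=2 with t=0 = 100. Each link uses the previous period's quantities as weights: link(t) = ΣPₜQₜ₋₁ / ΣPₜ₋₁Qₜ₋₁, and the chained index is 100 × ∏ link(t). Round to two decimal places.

Link t=0→t=1:
ΣP(t=1)Q(t=0) = 13.40×117 + 7.97×115 + 10.24×133 = 1567.8 + 916.55 + 1361.92 = 3846.27
ΣP(t=0)Q(t=0) = 16.33×117 + 7.55×115 + 8.55×133 = 1910.61 + 868.25 + 1137.15 = 3916.01
link = 3846.27/3916.01 = 0.982191
Link t=1→t=2:
ΣP(t=2)Q(t=1) = 12.14×132 + 8.68×130 + 12.87×123 = 1602.48 + 1128.4 + 1583.01 = 4313.89
ΣP(t=1)Q(t=1) = 13.40×132 + 7.97×130 + 10.24×123 = 1768.8 + 1036.1 + 1259.52 = 4064.42
link = 4313.89/4064.42 = 1.061379
Chained index = 100 × 0.982191 × 1.061379 = 104.2477

104.25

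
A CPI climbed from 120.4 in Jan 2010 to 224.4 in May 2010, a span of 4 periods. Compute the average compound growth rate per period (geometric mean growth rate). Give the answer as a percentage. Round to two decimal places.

16.84%

Growth factor = (224.4/120.4)^(1/4) = (1.863787)^(1/4) = 1.168420
Growth rate = 1.168420 − 1 = 0.168420 = 16.8420%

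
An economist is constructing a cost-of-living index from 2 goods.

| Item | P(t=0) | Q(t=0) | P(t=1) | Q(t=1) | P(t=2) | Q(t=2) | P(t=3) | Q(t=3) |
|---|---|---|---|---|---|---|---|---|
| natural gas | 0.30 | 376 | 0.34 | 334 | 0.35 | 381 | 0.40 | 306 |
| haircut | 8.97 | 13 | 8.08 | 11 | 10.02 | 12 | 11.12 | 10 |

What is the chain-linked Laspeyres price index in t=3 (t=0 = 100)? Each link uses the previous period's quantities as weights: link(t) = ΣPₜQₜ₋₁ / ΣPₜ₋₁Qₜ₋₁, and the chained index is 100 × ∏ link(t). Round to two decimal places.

128.37

Link t=0→t=1:
ΣP(t=1)Q(t=0) = 0.34×376 + 8.08×13 = 127.84 + 105.04 = 232.88
ΣP(t=0)Q(t=0) = 0.30×376 + 8.97×13 = 112.8 + 116.61 = 229.41
link = 232.88/229.41 = 1.015126
Link t=1→t=2:
ΣP(t=2)Q(t=1) = 0.35×334 + 10.02×11 = 116.9 + 110.22 = 227.12
ΣP(t=1)Q(t=1) = 0.34×334 + 8.08×11 = 113.56 + 88.88 = 202.44
link = 227.12/202.44 = 1.121913
Link t=2→t=3:
ΣP(t=3)Q(t=2) = 0.40×381 + 11.12×12 = 152.4 + 133.44 = 285.84
ΣP(t=2)Q(t=2) = 0.35×381 + 10.02×12 = 133.35 + 120.24 = 253.59
link = 285.84/253.59 = 1.127174
Chained index = 100 × 1.015126 × 1.121913 × 1.127174 = 128.3718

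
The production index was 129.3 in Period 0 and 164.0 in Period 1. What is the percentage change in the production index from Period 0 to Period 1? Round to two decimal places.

Change = (164.0 − 129.3) / 129.3 × 100
       = 34.7 / 129.3 × 100 = 26.8368%

26.84%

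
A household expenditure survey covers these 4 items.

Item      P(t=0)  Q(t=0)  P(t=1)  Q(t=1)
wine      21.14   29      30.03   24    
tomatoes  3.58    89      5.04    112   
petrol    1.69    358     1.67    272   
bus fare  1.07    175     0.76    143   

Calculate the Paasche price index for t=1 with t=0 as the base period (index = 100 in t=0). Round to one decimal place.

Paasche price index uses current-period quantities as weights.
ΣP(t=1)·Q(t=1) = 30.03×24 + 5.04×112 + 1.67×272 + 0.76×143 = 720.72 + 564.48 + 454.24 + 108.68 = 1848.12
ΣP(t=0)·Q(t=1) = 21.14×24 + 3.58×112 + 1.69×272 + 1.07×143 = 507.36 + 400.96 + 459.68 + 153.01 = 1521.01
Index = 1848.12 / 1521.01 × 100 = 121.5061

121.5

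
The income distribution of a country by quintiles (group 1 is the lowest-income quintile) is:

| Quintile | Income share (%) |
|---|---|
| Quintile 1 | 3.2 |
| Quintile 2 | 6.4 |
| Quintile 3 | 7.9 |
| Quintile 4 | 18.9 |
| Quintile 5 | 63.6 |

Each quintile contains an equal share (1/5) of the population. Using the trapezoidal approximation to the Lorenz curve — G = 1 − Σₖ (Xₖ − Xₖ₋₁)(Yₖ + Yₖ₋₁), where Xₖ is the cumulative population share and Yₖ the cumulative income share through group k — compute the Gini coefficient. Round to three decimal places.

Cumulative income shares Yₖ: 0.0320, 0.0960, 0.1750, 0.3640, 1.0000
Σ (Xₖ−Xₖ₋₁)(Yₖ+Yₖ₋₁) = (1/5)(0.0320+0.0000) + (1/5)(0.0960+0.0320) + (1/5)(0.1750+0.0960) + (1/5)(0.3640+0.1750) + (1/5)(1.0000+0.3640)
  = 0.0064 + 0.0256 + 0.0542 + 0.1078 + 0.2728 = 0.4668
G = 1 − 0.4668 = 0.5332

0.533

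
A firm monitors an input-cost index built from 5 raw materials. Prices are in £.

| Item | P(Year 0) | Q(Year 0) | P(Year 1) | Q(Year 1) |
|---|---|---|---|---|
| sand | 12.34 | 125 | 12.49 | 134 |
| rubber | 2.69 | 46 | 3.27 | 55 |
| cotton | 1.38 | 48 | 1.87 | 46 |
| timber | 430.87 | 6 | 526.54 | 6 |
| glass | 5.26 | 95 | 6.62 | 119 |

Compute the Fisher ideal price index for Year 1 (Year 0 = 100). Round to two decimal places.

Laspeyres component (base-period weights):
ΣP(Year 1)Q(Year 0) = 12.49×125 + 3.27×46 + 1.87×48 + 526.54×6 + 6.62×95 = 1561.25 + 150.42 + 89.76 + 3159.24 + 628.9 = 5589.57
ΣP(Year 0)Q(Year 0) = 12.34×125 + 2.69×46 + 1.38×48 + 430.87×6 + 5.26×95 = 1542.5 + 123.74 + 66.24 + 2585.22 + 499.7 = 4817.4
L = 5589.57 / 4817.4 × 100 = 116.0288
Paasche component (current-period weights):
ΣP(Year 1)Q(Year 1) = 12.49×134 + 3.27×55 + 1.87×46 + 526.54×6 + 6.62×119 = 1673.66 + 179.85 + 86.02 + 3159.24 + 787.78 = 5886.55
ΣP(Year 0)Q(Year 1) = 12.34×134 + 2.69×55 + 1.38×46 + 430.87×6 + 5.26×119 = 1653.56 + 147.95 + 63.48 + 2585.22 + 625.94 = 5076.15
P = 5886.55 / 5076.15 × 100 = 115.9649
Fisher = √(L × P) = √(116.0288 × 115.9649) = 115.9968

116.00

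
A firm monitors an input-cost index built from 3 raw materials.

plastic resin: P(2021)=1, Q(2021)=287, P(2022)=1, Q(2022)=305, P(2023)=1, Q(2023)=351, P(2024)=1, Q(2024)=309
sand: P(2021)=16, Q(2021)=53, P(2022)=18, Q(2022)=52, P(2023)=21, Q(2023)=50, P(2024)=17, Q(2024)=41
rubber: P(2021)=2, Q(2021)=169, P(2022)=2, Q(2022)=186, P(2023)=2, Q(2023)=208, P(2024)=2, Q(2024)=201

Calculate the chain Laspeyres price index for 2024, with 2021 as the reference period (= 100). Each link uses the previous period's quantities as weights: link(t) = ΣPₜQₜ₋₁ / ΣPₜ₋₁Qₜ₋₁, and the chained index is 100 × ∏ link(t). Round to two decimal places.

104.62

Link 2021→2022:
ΣP(2022)Q(2021) = 1×287 + 18×53 + 2×169 = 287 + 954 + 338 = 1579
ΣP(2021)Q(2021) = 1×287 + 16×53 + 2×169 = 287 + 848 + 338 = 1473
link = 1579/1473 = 1.071962
Link 2022→2023:
ΣP(2023)Q(2022) = 1×305 + 21×52 + 2×186 = 305 + 1092 + 372 = 1769
ΣP(2022)Q(2022) = 1×305 + 18×52 + 2×186 = 305 + 936 + 372 = 1613
link = 1769/1613 = 1.096714
Link 2023→2024:
ΣP(2024)Q(2023) = 1×351 + 17×50 + 2×208 = 351 + 850 + 416 = 1617
ΣP(2023)Q(2023) = 1×351 + 21×50 + 2×208 = 351 + 1050 + 416 = 1817
link = 1617/1817 = 0.889928
Chained index = 100 × 1.071962 × 1.096714 × 0.889928 = 104.6232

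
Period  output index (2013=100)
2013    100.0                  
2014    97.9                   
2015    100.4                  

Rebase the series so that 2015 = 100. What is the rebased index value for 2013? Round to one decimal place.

99.6

Rebased(2013) = 100.0 / 100.4 × 100 = 99.6016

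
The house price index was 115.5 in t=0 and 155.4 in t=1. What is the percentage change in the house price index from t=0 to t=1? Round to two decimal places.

34.55%

Change = (155.4 − 115.5) / 115.5 × 100
       = 39.9 / 115.5 × 100 = 34.5455%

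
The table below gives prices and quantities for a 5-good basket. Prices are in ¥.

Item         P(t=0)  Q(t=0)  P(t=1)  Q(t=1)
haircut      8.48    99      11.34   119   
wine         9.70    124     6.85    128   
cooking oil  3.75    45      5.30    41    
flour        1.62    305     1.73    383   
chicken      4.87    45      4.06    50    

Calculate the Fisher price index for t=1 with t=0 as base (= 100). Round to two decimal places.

Laspeyres component (base-period weights):
ΣP(t=1)Q(t=0) = 11.34×99 + 6.85×124 + 5.30×45 + 1.73×305 + 4.06×45 = 1122.66 + 849.4 + 238.5 + 527.65 + 182.7 = 2920.91
ΣP(t=0)Q(t=0) = 8.48×99 + 9.70×124 + 3.75×45 + 1.62×305 + 4.87×45 = 839.52 + 1202.8 + 168.75 + 494.1 + 219.15 = 2924.32
L = 2920.91 / 2924.32 × 100 = 99.8834
Paasche component (current-period weights):
ΣP(t=1)Q(t=1) = 11.34×119 + 6.85×128 + 5.30×41 + 1.73×383 + 4.06×50 = 1349.46 + 876.8 + 217.3 + 662.59 + 203 = 3309.15
ΣP(t=0)Q(t=1) = 8.48×119 + 9.70×128 + 3.75×41 + 1.62×383 + 4.87×50 = 1009.12 + 1241.6 + 153.75 + 620.46 + 243.5 = 3268.43
P = 3309.15 / 3268.43 × 100 = 101.2459
Fisher = √(L × P) = √(99.8834 × 101.2459) = 100.5623

100.56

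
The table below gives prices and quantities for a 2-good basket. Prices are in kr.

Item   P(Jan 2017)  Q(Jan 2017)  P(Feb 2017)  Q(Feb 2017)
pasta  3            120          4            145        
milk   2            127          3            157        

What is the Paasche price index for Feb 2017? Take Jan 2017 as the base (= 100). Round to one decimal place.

140.3

Paasche price index uses current-period quantities as weights.
ΣP(Feb 2017)·Q(Feb 2017) = 4×145 + 3×157 = 580 + 471 = 1051
ΣP(Jan 2017)·Q(Feb 2017) = 3×145 + 2×157 = 435 + 314 = 749
Index = 1051 / 749 × 100 = 140.3204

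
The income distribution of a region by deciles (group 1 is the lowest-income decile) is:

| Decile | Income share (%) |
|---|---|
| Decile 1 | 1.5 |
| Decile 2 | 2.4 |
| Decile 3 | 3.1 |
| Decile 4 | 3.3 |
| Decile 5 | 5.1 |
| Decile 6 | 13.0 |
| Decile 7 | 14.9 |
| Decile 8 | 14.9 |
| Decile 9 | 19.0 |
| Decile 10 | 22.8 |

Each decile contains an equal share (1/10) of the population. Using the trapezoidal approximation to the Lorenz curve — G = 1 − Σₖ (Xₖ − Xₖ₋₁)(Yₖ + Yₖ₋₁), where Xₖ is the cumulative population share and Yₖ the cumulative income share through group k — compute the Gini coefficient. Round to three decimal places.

0.410

Cumulative income shares Yₖ: 0.0150, 0.0390, 0.0700, 0.1030, 0.1540, 0.2840, 0.4330, 0.5820, 0.7720, 1.0000
Σ (Xₖ−Xₖ₋₁)(Yₖ+Yₖ₋₁) = (1/10)(0.0150+0.0000) + (1/10)(0.0390+0.0150) + (1/10)(0.0700+0.0390) + (1/10)(0.1030+0.0700) + (1/10)(0.1540+0.1030) + (1/10)(0.2840+0.1540) + (1/10)(0.4330+0.2840) + (1/10)(0.5820+0.4330) + (1/10)(0.7720+0.5820) + (1/10)(1.0000+0.7720)
  = 0.0015 + 0.0054 + 0.0109 + 0.0173 + 0.0257 + 0.0438 + 0.0717 + 0.1015 + 0.1354 + 0.1772 = 0.5904
G = 1 − 0.5904 = 0.4096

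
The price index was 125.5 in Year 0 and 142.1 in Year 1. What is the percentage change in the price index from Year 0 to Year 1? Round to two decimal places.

13.23%

Change = (142.1 − 125.5) / 125.5 × 100
       = 16.6 / 125.5 × 100 = 13.2271%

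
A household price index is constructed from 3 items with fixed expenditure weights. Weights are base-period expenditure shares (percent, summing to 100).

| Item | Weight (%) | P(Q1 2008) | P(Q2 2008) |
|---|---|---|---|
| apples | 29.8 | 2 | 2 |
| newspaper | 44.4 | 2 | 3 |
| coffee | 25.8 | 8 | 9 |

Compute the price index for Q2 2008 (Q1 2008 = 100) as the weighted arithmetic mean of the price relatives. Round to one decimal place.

125.4

apples: 29.8 × (2/2) = 29.8 × 1.000000 = 29.8000
newspaper: 44.4 × (3/2) = 44.4 × 1.500000 = 66.6000
coffee: 25.8 × (9/8) = 25.8 × 1.125000 = 29.0250
Index = Σ wᵢ·(p₁ᵢ/p₀ᵢ) = 29.8000 + 66.6000 + 29.0250 = 125.4250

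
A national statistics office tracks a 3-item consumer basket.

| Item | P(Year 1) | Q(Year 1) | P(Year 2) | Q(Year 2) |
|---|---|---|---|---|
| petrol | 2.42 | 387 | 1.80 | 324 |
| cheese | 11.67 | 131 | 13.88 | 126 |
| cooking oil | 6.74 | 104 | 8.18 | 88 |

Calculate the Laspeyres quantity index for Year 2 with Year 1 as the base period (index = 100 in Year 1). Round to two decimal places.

Laspeyres quantity index uses base-period prices as weights.
ΣP(Year 1)·Q(Year 2) = 2.42×324 + 11.67×126 + 6.74×88 = 784.08 + 1470.42 + 593.12 = 2847.62
ΣP(Year 1)·Q(Year 1) = 2.42×387 + 11.67×131 + 6.74×104 = 936.54 + 1528.77 + 700.96 = 3166.27
Index = 2847.62 / 3166.27 × 100 = 89.9361

89.94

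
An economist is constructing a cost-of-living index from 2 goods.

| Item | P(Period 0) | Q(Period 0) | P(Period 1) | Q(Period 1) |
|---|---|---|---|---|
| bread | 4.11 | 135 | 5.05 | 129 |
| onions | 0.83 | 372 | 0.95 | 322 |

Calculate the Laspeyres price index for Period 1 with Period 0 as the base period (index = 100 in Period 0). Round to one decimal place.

Laspeyres price index uses base-period quantities as weights.
ΣP(Period 1)·Q(Period 0) = 5.05×135 + 0.95×372 = 681.75 + 353.4 = 1035.15
ΣP(Period 0)·Q(Period 0) = 4.11×135 + 0.83×372 = 554.85 + 308.76 = 863.61
Index = 1035.15 / 863.61 × 100 = 119.8631

119.9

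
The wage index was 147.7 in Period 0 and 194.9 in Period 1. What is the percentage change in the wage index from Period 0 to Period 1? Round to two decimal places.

31.96%

Change = (194.9 − 147.7) / 147.7 × 100
       = 47.2 / 147.7 × 100 = 31.9567%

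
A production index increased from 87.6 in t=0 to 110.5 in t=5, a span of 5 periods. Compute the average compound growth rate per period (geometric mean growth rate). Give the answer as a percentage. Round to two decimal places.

Growth factor = (110.5/87.6)^(1/5) = (1.261416)^(1/5) = 1.047542
Growth rate = 1.047542 − 1 = 0.047542 = 4.7542%

4.75%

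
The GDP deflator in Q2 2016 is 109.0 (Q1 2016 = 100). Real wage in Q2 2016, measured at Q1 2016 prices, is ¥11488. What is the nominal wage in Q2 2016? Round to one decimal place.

Nominal = Real × (Index/100) = 11488 × (109.0/100)
        = 11488 × 1.090 = 12521.9200

12521.9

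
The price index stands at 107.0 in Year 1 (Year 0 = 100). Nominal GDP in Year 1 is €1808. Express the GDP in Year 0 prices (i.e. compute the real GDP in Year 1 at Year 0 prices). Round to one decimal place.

1689.7

Real = Nominal ÷ (Index/100) = 1808 ÷ (107.0/100)
     = 1808 ÷ 1.070 = 1689.7196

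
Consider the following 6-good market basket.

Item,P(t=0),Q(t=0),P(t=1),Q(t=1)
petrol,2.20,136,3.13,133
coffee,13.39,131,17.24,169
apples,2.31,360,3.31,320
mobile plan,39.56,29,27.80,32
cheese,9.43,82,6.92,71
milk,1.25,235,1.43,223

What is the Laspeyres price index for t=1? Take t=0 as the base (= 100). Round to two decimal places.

109.54

Laspeyres price index uses base-period quantities as weights.
ΣP(t=1)·Q(t=0) = 3.13×136 + 17.24×131 + 3.31×360 + 27.80×29 + 6.92×82 + 1.43×235 = 425.68 + 2258.44 + 1191.6 + 806.2 + 567.44 + 336.05 = 5585.41
ΣP(t=0)·Q(t=0) = 2.20×136 + 13.39×131 + 2.31×360 + 39.56×29 + 9.43×82 + 1.25×235 = 299.2 + 1754.09 + 831.6 + 1147.24 + 773.26 + 293.75 = 5099.14
Index = 5585.41 / 5099.14 × 100 = 109.5363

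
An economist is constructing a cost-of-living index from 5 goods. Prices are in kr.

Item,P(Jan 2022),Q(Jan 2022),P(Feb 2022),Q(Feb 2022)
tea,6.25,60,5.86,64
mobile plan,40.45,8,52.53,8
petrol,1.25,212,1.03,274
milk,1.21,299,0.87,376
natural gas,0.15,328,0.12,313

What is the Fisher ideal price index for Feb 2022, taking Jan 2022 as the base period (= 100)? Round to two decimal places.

92.89

Laspeyres component (base-period weights):
ΣP(Feb 2022)Q(Jan 2022) = 5.86×60 + 52.53×8 + 1.03×212 + 0.87×299 + 0.12×328 = 351.6 + 420.24 + 218.36 + 260.13 + 39.36 = 1289.69
ΣP(Jan 2022)Q(Jan 2022) = 6.25×60 + 40.45×8 + 1.25×212 + 1.21×299 + 0.15×328 = 375 + 323.6 + 265 + 361.79 + 49.2 = 1374.59
L = 1289.69 / 1374.59 × 100 = 93.8236
Paasche component (current-period weights):
ΣP(Feb 2022)Q(Feb 2022) = 5.86×64 + 52.53×8 + 1.03×274 + 0.87×376 + 0.12×313 = 375.04 + 420.24 + 282.22 + 327.12 + 37.56 = 1442.18
ΣP(Jan 2022)Q(Feb 2022) = 6.25×64 + 40.45×8 + 1.25×274 + 1.21×376 + 0.15×313 = 400 + 323.6 + 342.5 + 454.96 + 46.95 = 1568.01
P = 1442.18 / 1568.01 × 100 = 91.9752
Fisher = √(L × P) = √(93.8236 × 91.9752) = 92.8948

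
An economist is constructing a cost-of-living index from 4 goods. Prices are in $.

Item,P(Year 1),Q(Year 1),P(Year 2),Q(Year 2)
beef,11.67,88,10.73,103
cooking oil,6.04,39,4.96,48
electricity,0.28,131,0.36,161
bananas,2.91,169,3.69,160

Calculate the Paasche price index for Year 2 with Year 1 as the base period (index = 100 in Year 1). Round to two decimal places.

99.45

Paasche price index uses current-period quantities as weights.
ΣP(Year 2)·Q(Year 2) = 10.73×103 + 4.96×48 + 0.36×161 + 3.69×160 = 1105.19 + 238.08 + 57.96 + 590.4 = 1991.63
ΣP(Year 1)·Q(Year 2) = 11.67×103 + 6.04×48 + 0.28×161 + 2.91×160 = 1202.01 + 289.92 + 45.08 + 465.6 = 2002.61
Index = 1991.63 / 2002.61 × 100 = 99.4517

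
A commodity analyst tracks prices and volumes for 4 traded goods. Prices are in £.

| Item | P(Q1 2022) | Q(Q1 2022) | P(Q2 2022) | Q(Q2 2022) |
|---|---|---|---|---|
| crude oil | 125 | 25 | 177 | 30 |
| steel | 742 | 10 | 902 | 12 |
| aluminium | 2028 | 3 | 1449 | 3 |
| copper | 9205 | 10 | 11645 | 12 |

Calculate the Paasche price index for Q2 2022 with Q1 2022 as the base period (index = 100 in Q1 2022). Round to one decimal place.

Paasche price index uses current-period quantities as weights.
ΣP(Q2 2022)·Q(Q2 2022) = 177×30 + 902×12 + 1449×3 + 11645×12 = 5310 + 10824 + 4347 + 139740 = 160221
ΣP(Q1 2022)·Q(Q2 2022) = 125×30 + 742×12 + 2028×3 + 9205×12 = 3750 + 8904 + 6084 + 110460 = 129198
Index = 160221 / 129198 × 100 = 124.0120

124.0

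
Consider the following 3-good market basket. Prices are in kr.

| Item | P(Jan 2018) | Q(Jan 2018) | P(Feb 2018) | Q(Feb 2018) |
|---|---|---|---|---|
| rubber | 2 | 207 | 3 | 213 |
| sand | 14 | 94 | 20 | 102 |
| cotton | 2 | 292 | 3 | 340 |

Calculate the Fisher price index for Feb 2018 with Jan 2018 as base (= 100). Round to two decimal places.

Laspeyres component (base-period weights):
ΣP(Feb 2018)Q(Jan 2018) = 3×207 + 20×94 + 3×292 = 621 + 1880 + 876 = 3377
ΣP(Jan 2018)Q(Jan 2018) = 2×207 + 14×94 + 2×292 = 414 + 1316 + 584 = 2314
L = 3377 / 2314 × 100 = 145.9378
Paasche component (current-period weights):
ΣP(Feb 2018)Q(Feb 2018) = 3×213 + 20×102 + 3×340 = 639 + 2040 + 1020 = 3699
ΣP(Jan 2018)Q(Feb 2018) = 2×213 + 14×102 + 2×340 = 426 + 1428 + 680 = 2534
P = 3699 / 2534 × 100 = 145.9747
Fisher = √(L × P) = √(145.9378 × 145.9747) = 145.9563

145.96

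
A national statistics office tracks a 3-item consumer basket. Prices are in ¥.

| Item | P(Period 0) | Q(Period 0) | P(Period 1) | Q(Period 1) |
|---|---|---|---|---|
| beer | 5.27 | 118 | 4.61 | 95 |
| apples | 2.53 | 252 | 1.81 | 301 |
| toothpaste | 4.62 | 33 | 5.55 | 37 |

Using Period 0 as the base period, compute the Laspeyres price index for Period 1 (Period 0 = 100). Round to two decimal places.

83.81

Laspeyres price index uses base-period quantities as weights.
ΣP(Period 1)·Q(Period 0) = 4.61×118 + 1.81×252 + 5.55×33 = 543.98 + 456.12 + 183.15 = 1183.25
ΣP(Period 0)·Q(Period 0) = 5.27×118 + 2.53×252 + 4.62×33 = 621.86 + 637.56 + 152.46 = 1411.88
Index = 1183.25 / 1411.88 × 100 = 83.8067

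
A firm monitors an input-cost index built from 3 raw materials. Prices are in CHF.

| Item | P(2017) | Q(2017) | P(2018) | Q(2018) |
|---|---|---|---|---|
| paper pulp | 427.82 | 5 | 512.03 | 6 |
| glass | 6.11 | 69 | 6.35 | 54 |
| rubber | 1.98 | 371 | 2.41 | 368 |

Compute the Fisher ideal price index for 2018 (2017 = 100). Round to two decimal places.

118.39

Laspeyres component (base-period weights):
ΣP(2018)Q(2017) = 512.03×5 + 6.35×69 + 2.41×371 = 2560.15 + 438.15 + 894.11 = 3892.41
ΣP(2017)Q(2017) = 427.82×5 + 6.11×69 + 1.98×371 = 2139.1 + 421.59 + 734.58 = 3295.27
L = 3892.41 / 3295.27 × 100 = 118.1211
Paasche component (current-period weights):
ΣP(2018)Q(2018) = 512.03×6 + 6.35×54 + 2.41×368 = 3072.18 + 342.9 + 886.88 = 4301.96
ΣP(2017)Q(2018) = 427.82×6 + 6.11×54 + 1.98×368 = 2566.92 + 329.94 + 728.64 = 3625.5
P = 4301.96 / 3625.5 × 100 = 118.6584
Fisher = √(L × P) = √(118.1211 × 118.6584) = 118.3895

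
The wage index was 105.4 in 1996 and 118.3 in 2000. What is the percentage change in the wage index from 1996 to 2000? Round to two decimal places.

12.24%

Change = (118.3 − 105.4) / 105.4 × 100
       = 12.9 / 105.4 × 100 = 12.2391%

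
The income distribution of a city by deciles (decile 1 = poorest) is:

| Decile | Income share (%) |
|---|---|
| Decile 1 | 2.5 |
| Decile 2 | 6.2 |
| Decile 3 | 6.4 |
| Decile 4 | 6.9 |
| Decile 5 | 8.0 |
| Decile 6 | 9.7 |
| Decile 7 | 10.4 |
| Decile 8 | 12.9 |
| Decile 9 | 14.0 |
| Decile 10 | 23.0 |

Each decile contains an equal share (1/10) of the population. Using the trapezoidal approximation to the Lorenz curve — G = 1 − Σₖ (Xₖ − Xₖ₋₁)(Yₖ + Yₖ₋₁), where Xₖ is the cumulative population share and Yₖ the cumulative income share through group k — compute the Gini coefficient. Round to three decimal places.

0.284

Cumulative income shares Yₖ: 0.0250, 0.0870, 0.1510, 0.2200, 0.3000, 0.3970, 0.5010, 0.6300, 0.7700, 1.0000
Σ (Xₖ−Xₖ₋₁)(Yₖ+Yₖ₋₁) = (1/10)(0.0250+0.0000) + (1/10)(0.0870+0.0250) + (1/10)(0.1510+0.0870) + (1/10)(0.2200+0.1510) + (1/10)(0.3000+0.2200) + (1/10)(0.3970+0.3000) + (1/10)(0.5010+0.3970) + (1/10)(0.6300+0.5010) + (1/10)(0.7700+0.6300) + (1/10)(1.0000+0.7700)
  = 0.0025 + 0.0112 + 0.0238 + 0.0371 + 0.0520 + 0.0697 + 0.0898 + 0.1131 + 0.1400 + 0.1770 = 0.7162
G = 1 − 0.7162 = 0.2838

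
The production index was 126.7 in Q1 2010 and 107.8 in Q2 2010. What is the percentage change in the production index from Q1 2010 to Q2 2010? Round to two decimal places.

-14.92%

Change = (107.8 − 126.7) / 126.7 × 100
       = -18.9 / 126.7 × 100 = -14.9171%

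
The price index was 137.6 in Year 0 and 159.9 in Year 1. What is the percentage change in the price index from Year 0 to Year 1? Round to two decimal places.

Change = (159.9 − 137.6) / 137.6 × 100
       = 22.3 / 137.6 × 100 = 16.2064%

16.21%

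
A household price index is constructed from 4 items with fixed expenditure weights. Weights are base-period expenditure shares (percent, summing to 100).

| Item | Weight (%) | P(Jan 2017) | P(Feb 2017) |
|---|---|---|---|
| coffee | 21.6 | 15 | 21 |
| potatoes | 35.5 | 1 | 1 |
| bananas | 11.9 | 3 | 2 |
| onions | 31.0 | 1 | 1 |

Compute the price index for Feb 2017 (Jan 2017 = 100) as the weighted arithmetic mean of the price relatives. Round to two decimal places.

104.67

coffee: 21.6 × (21/15) = 21.6 × 1.400000 = 30.2400
potatoes: 35.5 × (1/1) = 35.5 × 1.000000 = 35.5000
bananas: 11.9 × (2/3) = 11.9 × 0.666667 = 7.9333
onions: 31.0 × (1/1) = 31.0 × 1.000000 = 31.0000
Index = Σ wᵢ·(p₁ᵢ/p₀ᵢ) = 30.2400 + 35.5000 + 7.9333 + 31.0000 = 104.6733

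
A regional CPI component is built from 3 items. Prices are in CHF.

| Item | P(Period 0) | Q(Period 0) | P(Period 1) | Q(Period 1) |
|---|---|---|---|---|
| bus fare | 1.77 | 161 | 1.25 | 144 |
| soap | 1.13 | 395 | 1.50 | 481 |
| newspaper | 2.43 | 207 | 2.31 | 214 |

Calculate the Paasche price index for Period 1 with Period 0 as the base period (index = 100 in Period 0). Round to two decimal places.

Paasche price index uses current-period quantities as weights.
ΣP(Period 1)·Q(Period 1) = 1.25×144 + 1.50×481 + 2.31×214 = 180 + 721.5 + 494.34 = 1395.84
ΣP(Period 0)·Q(Period 1) = 1.77×144 + 1.13×481 + 2.43×214 = 254.88 + 543.53 + 520.02 = 1318.43
Index = 1395.84 / 1318.43 × 100 = 105.8714

105.87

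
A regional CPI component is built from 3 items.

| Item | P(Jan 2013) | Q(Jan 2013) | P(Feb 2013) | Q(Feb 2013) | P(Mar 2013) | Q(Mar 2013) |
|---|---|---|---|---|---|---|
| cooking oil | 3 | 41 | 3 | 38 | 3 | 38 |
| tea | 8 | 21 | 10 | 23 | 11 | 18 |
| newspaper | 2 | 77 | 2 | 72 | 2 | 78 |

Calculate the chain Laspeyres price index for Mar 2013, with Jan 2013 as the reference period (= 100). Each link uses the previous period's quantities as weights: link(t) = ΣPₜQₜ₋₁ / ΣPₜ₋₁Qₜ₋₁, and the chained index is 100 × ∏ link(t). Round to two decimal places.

Link Jan 2013→Feb 2013:
ΣP(Feb 2013)Q(Jan 2013) = 3×41 + 10×21 + 2×77 = 123 + 210 + 154 = 487
ΣP(Jan 2013)Q(Jan 2013) = 3×41 + 8×21 + 2×77 = 123 + 168 + 154 = 445
link = 487/445 = 1.094382
Link Feb 2013→Mar 2013:
ΣP(Mar 2013)Q(Feb 2013) = 3×38 + 11×23 + 2×72 = 114 + 253 + 144 = 511
ΣP(Feb 2013)Q(Feb 2013) = 3×38 + 10×23 + 2×72 = 114 + 230 + 144 = 488
link = 511/488 = 1.047131
Chained index = 100 × 1.094382 × 1.047131 = 114.5962

114.60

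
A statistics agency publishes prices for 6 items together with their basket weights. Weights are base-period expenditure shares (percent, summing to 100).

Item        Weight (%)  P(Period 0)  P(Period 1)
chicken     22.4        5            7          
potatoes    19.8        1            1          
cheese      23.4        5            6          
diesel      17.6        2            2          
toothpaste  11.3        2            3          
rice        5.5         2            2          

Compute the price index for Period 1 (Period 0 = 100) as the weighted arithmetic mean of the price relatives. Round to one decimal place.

chicken: 22.4 × (7/5) = 22.4 × 1.400000 = 31.3600
potatoes: 19.8 × (1/1) = 19.8 × 1.000000 = 19.8000
cheese: 23.4 × (6/5) = 23.4 × 1.200000 = 28.0800
diesel: 17.6 × (2/2) = 17.6 × 1.000000 = 17.6000
toothpaste: 11.3 × (3/2) = 11.3 × 1.500000 = 16.9500
rice: 5.5 × (2/2) = 5.5 × 1.000000 = 5.5000
Index = Σ wᵢ·(p₁ᵢ/p₀ᵢ) = 31.3600 + 19.8000 + 28.0800 + 17.6000 + 16.9500 + 5.5000 = 119.2900

119.3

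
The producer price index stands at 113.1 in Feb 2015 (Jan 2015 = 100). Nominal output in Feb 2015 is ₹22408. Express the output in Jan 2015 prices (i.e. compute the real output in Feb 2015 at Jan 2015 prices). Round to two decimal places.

19812.56

Real = Nominal ÷ (Index/100) = 22408 ÷ (113.1/100)
     = 22408 ÷ 1.131 = 19812.5553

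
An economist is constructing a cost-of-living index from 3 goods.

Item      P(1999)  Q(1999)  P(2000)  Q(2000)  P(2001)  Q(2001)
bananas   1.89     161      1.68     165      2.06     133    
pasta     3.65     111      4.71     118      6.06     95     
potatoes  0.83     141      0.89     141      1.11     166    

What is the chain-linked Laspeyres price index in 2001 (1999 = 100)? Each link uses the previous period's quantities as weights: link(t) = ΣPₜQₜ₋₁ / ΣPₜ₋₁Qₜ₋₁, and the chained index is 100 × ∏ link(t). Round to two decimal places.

140.52

Link 1999→2000:
ΣP(2000)Q(1999) = 1.68×161 + 4.71×111 + 0.89×141 = 270.48 + 522.81 + 125.49 = 918.78
ΣP(1999)Q(1999) = 1.89×161 + 3.65×111 + 0.83×141 = 304.29 + 405.15 + 117.03 = 826.47
link = 918.78/826.47 = 1.111692
Link 2000→2001:
ΣP(2001)Q(2000) = 2.06×165 + 6.06×118 + 1.11×141 = 339.9 + 715.08 + 156.51 = 1211.49
ΣP(2000)Q(2000) = 1.68×165 + 4.71×118 + 0.89×141 = 277.2 + 555.78 + 125.49 = 958.47
link = 1211.49/958.47 = 1.263983
Chained index = 100 × 1.111692 × 1.263983 = 140.5160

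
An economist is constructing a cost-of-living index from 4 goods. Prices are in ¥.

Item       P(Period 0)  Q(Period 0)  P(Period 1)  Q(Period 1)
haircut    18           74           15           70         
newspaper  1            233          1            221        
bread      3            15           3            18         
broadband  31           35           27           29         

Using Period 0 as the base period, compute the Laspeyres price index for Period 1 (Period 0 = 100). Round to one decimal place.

86.6

Laspeyres price index uses base-period quantities as weights.
ΣP(Period 1)·Q(Period 0) = 15×74 + 1×233 + 3×15 + 27×35 = 1110 + 233 + 45 + 945 = 2333
ΣP(Period 0)·Q(Period 0) = 18×74 + 1×233 + 3×15 + 31×35 = 1332 + 233 + 45 + 1085 = 2695
Index = 2333 / 2695 × 100 = 86.5677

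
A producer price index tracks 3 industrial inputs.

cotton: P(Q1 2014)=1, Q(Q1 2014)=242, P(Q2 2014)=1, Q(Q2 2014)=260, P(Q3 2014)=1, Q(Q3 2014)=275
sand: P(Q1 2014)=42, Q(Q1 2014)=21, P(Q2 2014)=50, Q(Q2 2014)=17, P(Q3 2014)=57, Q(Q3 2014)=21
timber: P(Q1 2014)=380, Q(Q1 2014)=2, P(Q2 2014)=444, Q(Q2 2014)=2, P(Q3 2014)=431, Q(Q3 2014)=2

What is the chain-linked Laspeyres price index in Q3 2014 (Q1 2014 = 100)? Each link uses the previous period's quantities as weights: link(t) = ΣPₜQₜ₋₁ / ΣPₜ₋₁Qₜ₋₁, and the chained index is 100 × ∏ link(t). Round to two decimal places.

Link Q1 2014→Q2 2014:
ΣP(Q2 2014)Q(Q1 2014) = 1×242 + 50×21 + 444×2 = 242 + 1050 + 888 = 2180
ΣP(Q1 2014)Q(Q1 2014) = 1×242 + 42×21 + 380×2 = 242 + 882 + 760 = 1884
link = 2180/1884 = 1.157113
Link Q2 2014→Q3 2014:
ΣP(Q3 2014)Q(Q2 2014) = 1×260 + 57×17 + 431×2 = 260 + 969 + 862 = 2091
ΣP(Q2 2014)Q(Q2 2014) = 1×260 + 50×17 + 444×2 = 260 + 850 + 888 = 1998
link = 2091/1998 = 1.046547
Chained index = 100 × 1.157113 × 1.046547 = 121.0972

121.10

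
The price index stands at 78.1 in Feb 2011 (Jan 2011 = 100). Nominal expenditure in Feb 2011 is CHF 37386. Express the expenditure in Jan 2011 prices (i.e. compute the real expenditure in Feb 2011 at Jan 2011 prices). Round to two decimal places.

Real = Nominal ÷ (Index/100) = 37386 ÷ (78.1/100)
     = 37386 ÷ 0.781 = 47869.3982

47869.40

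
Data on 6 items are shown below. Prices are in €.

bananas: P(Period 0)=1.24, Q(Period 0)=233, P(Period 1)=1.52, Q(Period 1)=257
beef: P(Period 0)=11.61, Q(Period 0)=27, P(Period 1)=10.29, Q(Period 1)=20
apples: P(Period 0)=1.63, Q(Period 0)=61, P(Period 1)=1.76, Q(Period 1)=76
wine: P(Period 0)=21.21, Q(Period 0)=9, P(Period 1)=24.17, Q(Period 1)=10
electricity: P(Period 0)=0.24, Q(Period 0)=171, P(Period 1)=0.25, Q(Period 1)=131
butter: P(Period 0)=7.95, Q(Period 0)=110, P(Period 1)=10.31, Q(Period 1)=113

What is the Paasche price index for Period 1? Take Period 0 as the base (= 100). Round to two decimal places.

Paasche price index uses current-period quantities as weights.
ΣP(Period 1)·Q(Period 1) = 1.52×257 + 10.29×20 + 1.76×76 + 24.17×10 + 0.25×131 + 10.31×113 = 390.64 + 205.8 + 133.76 + 241.7 + 32.75 + 1165.03 = 2169.68
ΣP(Period 0)·Q(Period 1) = 1.24×257 + 11.61×20 + 1.63×76 + 21.21×10 + 0.24×131 + 7.95×113 = 318.68 + 232.2 + 123.88 + 212.1 + 31.44 + 898.35 = 1816.65
Index = 2169.68 / 1816.65 × 100 = 119.4330

119.43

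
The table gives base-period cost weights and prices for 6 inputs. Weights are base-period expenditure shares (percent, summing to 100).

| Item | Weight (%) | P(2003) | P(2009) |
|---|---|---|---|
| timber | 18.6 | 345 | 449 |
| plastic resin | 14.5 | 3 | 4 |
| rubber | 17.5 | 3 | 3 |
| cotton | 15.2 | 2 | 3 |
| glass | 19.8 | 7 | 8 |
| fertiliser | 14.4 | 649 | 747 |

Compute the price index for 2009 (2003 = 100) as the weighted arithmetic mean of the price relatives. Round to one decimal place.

123.0

timber: 18.6 × (449/345) = 18.6 × 1.301449 = 24.2070
plastic resin: 14.5 × (4/3) = 14.5 × 1.333333 = 19.3333
rubber: 17.5 × (3/3) = 17.5 × 1.000000 = 17.5000
cotton: 15.2 × (3/2) = 15.2 × 1.500000 = 22.8000
glass: 19.8 × (8/7) = 19.8 × 1.142857 = 22.6286
fertiliser: 14.4 × (747/649) = 14.4 × 1.151002 = 16.5744
Index = Σ wᵢ·(p₁ᵢ/p₀ᵢ) = 24.2070 + 19.3333 + 17.5000 + 22.8000 + 22.6286 + 16.5744 = 123.0433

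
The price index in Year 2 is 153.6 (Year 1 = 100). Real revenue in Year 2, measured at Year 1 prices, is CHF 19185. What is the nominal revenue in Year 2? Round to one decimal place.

29468.2

Nominal = Real × (Index/100) = 19185 × (153.6/100)
        = 19185 × 1.536 = 29468.1600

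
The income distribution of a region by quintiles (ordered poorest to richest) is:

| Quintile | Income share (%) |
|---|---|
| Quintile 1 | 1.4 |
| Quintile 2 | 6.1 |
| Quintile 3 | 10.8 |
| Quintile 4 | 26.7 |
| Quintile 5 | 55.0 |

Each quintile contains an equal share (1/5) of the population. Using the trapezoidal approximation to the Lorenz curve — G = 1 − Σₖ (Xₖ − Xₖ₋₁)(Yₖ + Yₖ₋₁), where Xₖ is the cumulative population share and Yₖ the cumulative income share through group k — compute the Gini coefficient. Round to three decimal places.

Cumulative income shares Yₖ: 0.0140, 0.0750, 0.1830, 0.4500, 1.0000
Σ (Xₖ−Xₖ₋₁)(Yₖ+Yₖ₋₁) = (1/5)(0.0140+0.0000) + (1/5)(0.0750+0.0140) + (1/5)(0.1830+0.0750) + (1/5)(0.4500+0.1830) + (1/5)(1.0000+0.4500)
  = 0.0028 + 0.0178 + 0.0516 + 0.1266 + 0.2900 = 0.4888
G = 1 − 0.4888 = 0.5112

0.511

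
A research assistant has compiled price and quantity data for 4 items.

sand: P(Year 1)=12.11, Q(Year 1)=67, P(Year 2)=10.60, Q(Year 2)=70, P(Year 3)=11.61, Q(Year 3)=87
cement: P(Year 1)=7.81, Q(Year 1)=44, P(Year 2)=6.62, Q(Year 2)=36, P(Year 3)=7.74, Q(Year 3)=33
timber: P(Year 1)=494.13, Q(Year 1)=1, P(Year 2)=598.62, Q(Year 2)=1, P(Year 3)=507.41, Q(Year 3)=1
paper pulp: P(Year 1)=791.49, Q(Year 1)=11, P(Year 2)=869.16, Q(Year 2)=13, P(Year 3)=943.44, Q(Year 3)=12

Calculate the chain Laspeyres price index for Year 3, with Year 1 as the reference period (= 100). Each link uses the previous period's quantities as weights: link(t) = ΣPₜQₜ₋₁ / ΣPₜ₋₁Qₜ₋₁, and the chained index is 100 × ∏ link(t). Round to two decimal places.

116.02

Link Year 1→Year 2:
ΣP(Year 2)Q(Year 1) = 10.60×67 + 6.62×44 + 598.62×1 + 869.16×11 = 710.2 + 291.28 + 598.62 + 9560.76 = 11160.86
ΣP(Year 1)Q(Year 1) = 12.11×67 + 7.81×44 + 494.13×1 + 791.49×11 = 811.37 + 343.64 + 494.13 + 8706.39 = 10355.53
link = 11160.86/10355.53 = 1.077768
Link Year 2→Year 3:
ΣP(Year 3)Q(Year 2) = 11.61×70 + 7.74×36 + 507.41×1 + 943.44×13 = 812.7 + 278.64 + 507.41 + 12264.72 = 13863.47
ΣP(Year 2)Q(Year 2) = 10.60×70 + 6.62×36 + 598.62×1 + 869.16×13 = 742 + 238.32 + 598.62 + 11299.08 = 12878.02
link = 13863.47/12878.02 = 1.076522
Chained index = 100 × 1.077768 × 1.076522 = 116.0241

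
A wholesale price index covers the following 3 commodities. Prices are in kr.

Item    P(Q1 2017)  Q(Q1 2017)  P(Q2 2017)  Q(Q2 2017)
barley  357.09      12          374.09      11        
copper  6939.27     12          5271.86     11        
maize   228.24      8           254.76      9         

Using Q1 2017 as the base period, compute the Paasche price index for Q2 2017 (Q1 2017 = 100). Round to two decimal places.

78.23

Paasche price index uses current-period quantities as weights.
ΣP(Q2 2017)·Q(Q2 2017) = 374.09×11 + 5271.86×11 + 254.76×9 = 4114.99 + 57990.46 + 2292.84 = 64398.29
ΣP(Q1 2017)·Q(Q2 2017) = 357.09×11 + 6939.27×11 + 228.24×9 = 3927.99 + 76331.97 + 2054.16 = 82314.12
Index = 64398.29 / 82314.12 × 100 = 78.2348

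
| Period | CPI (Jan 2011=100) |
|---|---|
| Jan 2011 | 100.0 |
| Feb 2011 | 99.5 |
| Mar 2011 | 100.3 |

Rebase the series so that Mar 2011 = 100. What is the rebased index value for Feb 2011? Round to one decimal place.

Rebased(Feb 2011) = 99.5 / 100.3 × 100 = 99.2024

99.2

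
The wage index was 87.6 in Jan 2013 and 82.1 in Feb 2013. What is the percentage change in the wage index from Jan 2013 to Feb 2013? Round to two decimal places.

-6.28%

Change = (82.1 − 87.6) / 87.6 × 100
       = -5.5 / 87.6 × 100 = -6.2785%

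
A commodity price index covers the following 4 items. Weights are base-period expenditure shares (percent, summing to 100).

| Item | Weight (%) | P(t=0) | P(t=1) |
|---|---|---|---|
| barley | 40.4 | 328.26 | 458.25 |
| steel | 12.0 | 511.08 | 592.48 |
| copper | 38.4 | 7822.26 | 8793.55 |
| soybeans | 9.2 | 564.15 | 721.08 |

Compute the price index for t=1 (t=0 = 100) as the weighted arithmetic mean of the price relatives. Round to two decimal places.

barley: 40.4 × (458.25/328.26) = 40.4 × 1.395997 = 56.3983
steel: 12.0 × (592.48/511.08) = 12.0 × 1.159271 = 13.9112
copper: 38.4 × (8793.55/7822.26) = 38.4 × 1.124170 = 43.1681
soybeans: 9.2 × (721.08/564.15) = 9.2 × 1.278171 = 11.7592
Index = Σ wᵢ·(p₁ᵢ/p₀ᵢ) = 56.3983 + 13.9112 + 43.1681 + 11.7592 = 125.2368

125.24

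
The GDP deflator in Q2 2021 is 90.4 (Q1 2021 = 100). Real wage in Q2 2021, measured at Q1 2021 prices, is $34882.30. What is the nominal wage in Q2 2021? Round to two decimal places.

Nominal = Real × (Index/100) = 34882.30 × (90.4/100)
        = 34882.30 × 0.904 = 31533.5992

31533.60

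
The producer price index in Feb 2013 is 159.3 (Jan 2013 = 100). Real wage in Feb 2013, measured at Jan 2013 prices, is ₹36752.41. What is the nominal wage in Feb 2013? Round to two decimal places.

Nominal = Real × (Index/100) = 36752.41 × (159.3/100)
        = 36752.41 × 1.593 = 58546.5891

58546.59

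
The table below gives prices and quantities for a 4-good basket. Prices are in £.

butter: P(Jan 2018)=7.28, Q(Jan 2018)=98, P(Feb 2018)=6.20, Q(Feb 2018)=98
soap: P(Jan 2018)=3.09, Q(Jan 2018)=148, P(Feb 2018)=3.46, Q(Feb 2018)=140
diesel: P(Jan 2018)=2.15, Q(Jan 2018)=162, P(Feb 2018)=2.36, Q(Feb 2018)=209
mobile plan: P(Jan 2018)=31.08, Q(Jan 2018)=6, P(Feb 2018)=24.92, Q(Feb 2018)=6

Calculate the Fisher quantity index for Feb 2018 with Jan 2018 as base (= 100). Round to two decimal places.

104.76

Laspeyres component (base-period weights):
ΣP(Jan 2018)Q(Feb 2018) = 7.28×98 + 3.09×140 + 2.15×209 + 31.08×6 = 713.44 + 432.6 + 449.35 + 186.48 = 1781.87
ΣP(Jan 2018)Q(Jan 2018) = 7.28×98 + 3.09×148 + 2.15×162 + 31.08×6 = 713.44 + 457.32 + 348.3 + 186.48 = 1705.54
L = 1781.87 / 1705.54 × 100 = 104.4754
Paasche component (current-period weights):
ΣP(Feb 2018)Q(Feb 2018) = 6.20×98 + 3.46×140 + 2.36×209 + 24.92×6 = 607.6 + 484.4 + 493.24 + 149.52 = 1734.76
ΣP(Feb 2018)Q(Jan 2018) = 6.20×98 + 3.46×148 + 2.36×162 + 24.92×6 = 607.6 + 512.08 + 382.32 + 149.52 = 1651.52
P = 1734.76 / 1651.52 × 100 = 105.0402
Fisher = √(L × P) = √(104.4754 × 105.0402) = 104.7574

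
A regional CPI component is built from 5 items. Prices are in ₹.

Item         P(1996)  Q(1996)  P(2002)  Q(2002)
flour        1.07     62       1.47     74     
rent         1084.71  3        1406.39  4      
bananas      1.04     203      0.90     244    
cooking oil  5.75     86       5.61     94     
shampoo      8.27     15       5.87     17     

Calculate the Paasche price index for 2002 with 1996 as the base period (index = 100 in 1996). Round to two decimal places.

122.94

Paasche price index uses current-period quantities as weights.
ΣP(2002)·Q(2002) = 1.47×74 + 1406.39×4 + 0.90×244 + 5.61×94 + 5.87×17 = 108.78 + 5625.56 + 219.6 + 527.34 + 99.79 = 6581.07
ΣP(1996)·Q(2002) = 1.07×74 + 1084.71×4 + 1.04×244 + 5.75×94 + 8.27×17 = 79.18 + 4338.84 + 253.76 + 540.5 + 140.59 = 5352.87
Index = 6581.07 / 5352.87 × 100 = 122.9447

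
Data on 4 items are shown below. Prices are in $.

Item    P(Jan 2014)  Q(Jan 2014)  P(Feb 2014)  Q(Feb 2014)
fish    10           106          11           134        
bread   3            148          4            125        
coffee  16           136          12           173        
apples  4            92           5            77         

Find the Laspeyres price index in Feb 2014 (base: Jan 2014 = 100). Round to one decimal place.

95.1

Laspeyres price index uses base-period quantities as weights.
ΣP(Feb 2014)·Q(Jan 2014) = 11×106 + 4×148 + 12×136 + 5×92 = 1166 + 592 + 1632 + 460 = 3850
ΣP(Jan 2014)·Q(Jan 2014) = 10×106 + 3×148 + 16×136 + 4×92 = 1060 + 444 + 2176 + 368 = 4048
Index = 3850 / 4048 × 100 = 95.1087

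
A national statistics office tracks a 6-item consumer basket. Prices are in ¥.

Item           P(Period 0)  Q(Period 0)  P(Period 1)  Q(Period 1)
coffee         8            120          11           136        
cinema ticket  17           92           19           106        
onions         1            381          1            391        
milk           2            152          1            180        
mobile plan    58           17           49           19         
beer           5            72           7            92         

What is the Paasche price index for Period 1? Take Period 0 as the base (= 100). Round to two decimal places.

108.71

Paasche price index uses current-period quantities as weights.
ΣP(Period 1)·Q(Period 1) = 11×136 + 19×106 + 1×391 + 1×180 + 49×19 + 7×92 = 1496 + 2014 + 391 + 180 + 931 + 644 = 5656
ΣP(Period 0)·Q(Period 1) = 8×136 + 17×106 + 1×391 + 2×180 + 58×19 + 5×92 = 1088 + 1802 + 391 + 360 + 1102 + 460 = 5203
Index = 5656 / 5203 × 100 = 108.7065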